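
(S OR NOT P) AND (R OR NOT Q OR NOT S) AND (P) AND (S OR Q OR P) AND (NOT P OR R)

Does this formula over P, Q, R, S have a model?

Yes

From the singleton clause (P), P = true.
From the singleton clause (S), S = true.
From the singleton clause (R), R = true.
No clause remains; Q is free.
A satisfying assignment: P=true; Q=false; R=true; S=true.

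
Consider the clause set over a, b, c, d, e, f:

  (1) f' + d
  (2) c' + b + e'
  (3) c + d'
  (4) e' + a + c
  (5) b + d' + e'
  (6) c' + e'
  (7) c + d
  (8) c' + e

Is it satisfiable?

Case f = 0:
Case c = 1:
From the singleton clause (e'), e = 0.
Now (e) is unsatisfied and unit — conflict.
Backtrack on c: now try c = 0.
From the singleton clause (d'), d = 0.
Now (d) is unsatisfied and unit — conflict.
Both values of c lead to a conflict.
Backtrack on f: now try f = 1.
From the singleton clause (d), d = 1.
From the singleton clause (c), c = 1.
From the singleton clause (e'), e = 0.
Now (e) is unsatisfied and unit — conflict.
Both values of f lead to a conflict.
No assignment satisfies every clause.

No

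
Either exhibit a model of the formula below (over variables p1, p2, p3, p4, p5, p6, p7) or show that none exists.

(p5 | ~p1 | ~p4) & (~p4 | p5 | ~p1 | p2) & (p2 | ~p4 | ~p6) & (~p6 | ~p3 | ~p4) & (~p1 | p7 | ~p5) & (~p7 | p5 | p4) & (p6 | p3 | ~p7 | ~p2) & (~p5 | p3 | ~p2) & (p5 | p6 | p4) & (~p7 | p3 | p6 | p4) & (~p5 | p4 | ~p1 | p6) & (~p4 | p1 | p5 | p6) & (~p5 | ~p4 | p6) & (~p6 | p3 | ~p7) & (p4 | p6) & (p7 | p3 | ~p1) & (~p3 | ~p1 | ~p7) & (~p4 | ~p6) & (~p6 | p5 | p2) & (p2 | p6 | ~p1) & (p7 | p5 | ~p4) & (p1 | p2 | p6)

Branch on p4: set p4 = 0.
(p6) alone gives p6 = 1.
Branch on p7: set p7 = 0.
Branch on p1: set p1 = 0.
Branch on p5: set p5 = 1.
Branch on p3: set p3 = 1.
All clauses hold; p2 can take either value.

p1 ↦ 0; p2 ↦ 1; p3 ↦ 1; p4 ↦ 0; p5 ↦ 1; p6 ↦ 1; p7 ↦ 0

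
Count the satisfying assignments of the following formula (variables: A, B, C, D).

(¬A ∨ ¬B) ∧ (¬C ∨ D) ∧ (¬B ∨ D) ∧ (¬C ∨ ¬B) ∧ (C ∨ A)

4

There are 2^4 = 16 truth assignments over (A, B, C, D).
Check each against the 5 clauses (columns in the order A, B, C, D):
  F F F F  ✗ fails (C ∨ A)
  F F F T  ✗ fails (C ∨ A)
  F F T F  ✗ fails (¬C ∨ D)
  F F T T  ✓ satisfies all
  F T F F  ✗ fails (¬B ∨ D)
  F T F T  ✗ fails (C ∨ A)
  F T T F  ✗ fails (¬C ∨ D)
  F T T T  ✗ fails (¬C ∨ ¬B)
  T F F F  ✓ satisfies all
  T F F T  ✓ satisfies all
  T F T F  ✗ fails (¬C ∨ D)
  T F T T  ✓ satisfies all
  T T F F  ✗ fails (¬A ∨ ¬B)
  T T F T  ✗ fails (¬A ∨ ¬B)
  T T T F  ✗ fails (¬A ∨ ¬B)
  T T T T  ✗ fails (¬A ∨ ¬B)
4 of the 16 rows are models.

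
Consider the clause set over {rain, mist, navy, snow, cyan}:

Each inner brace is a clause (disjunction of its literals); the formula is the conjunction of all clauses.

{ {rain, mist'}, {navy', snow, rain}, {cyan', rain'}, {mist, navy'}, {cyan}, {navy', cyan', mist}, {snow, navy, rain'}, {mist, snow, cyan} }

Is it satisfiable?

The clause (cyan) is unit, so cyan = 1.
The clause (rain') is unit, so rain = 0.
The clause (mist') is unit, so mist = 0.
The clause (navy') is unit, so navy = 0.
Every clause is now satisfied; snow is unconstrained.
A satisfying assignment: rain ↦ 0, mist ↦ 0, navy ↦ 0, snow ↦ 0, cyan ↦ 1.

Yes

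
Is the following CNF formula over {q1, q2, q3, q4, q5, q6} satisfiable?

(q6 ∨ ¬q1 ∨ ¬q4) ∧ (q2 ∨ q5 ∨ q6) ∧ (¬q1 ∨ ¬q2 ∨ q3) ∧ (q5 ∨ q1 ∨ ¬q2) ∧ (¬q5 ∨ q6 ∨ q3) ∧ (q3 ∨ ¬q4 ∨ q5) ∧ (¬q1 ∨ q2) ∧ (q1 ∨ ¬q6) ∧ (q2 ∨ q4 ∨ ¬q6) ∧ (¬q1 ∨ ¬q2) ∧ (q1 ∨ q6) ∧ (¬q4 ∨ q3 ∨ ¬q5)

No, unsatisfiable

Try q1 = False.
The clause (¬q6) is unit, so q6 = False.
But (q6) is also a unit clause — contradiction.
So q1 must be the other value — set q1 = True.
The clause (q2) is unit, so q2 = True.
But (¬q2) is also a unit clause — contradiction.
Both values of q1 lead to a conflict.
No assignment satisfies every clause.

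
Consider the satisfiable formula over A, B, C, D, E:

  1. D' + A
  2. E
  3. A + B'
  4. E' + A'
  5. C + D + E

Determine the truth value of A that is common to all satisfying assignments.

False

Suppose A = 1.
The clause (E) is unit, so E = 1.
That conflicts with the unit clause (E').
So every satisfying assignment has A = False.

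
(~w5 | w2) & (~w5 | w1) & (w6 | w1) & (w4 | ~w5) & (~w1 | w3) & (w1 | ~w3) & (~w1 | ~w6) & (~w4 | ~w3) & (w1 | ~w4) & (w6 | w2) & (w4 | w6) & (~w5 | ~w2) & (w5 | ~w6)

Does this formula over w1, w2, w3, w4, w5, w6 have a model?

Try w5 = 0.
The clause (~w6) is unit, so w6 = 0.
The clause (w1) is unit, so w1 = 1.
The clause (w3) is unit, so w3 = 1.
The clause (~w4) is unit, so w4 = 0.
Now (w4) is unsatisfied and unit — conflict.
Undo w5 and try w5 = 1.
The clause (w2) is unit, so w2 = 1.
Now (~w2) is unsatisfied and unit — conflict.
Both values of w5 lead to a conflict.
No assignment satisfies every clause.

No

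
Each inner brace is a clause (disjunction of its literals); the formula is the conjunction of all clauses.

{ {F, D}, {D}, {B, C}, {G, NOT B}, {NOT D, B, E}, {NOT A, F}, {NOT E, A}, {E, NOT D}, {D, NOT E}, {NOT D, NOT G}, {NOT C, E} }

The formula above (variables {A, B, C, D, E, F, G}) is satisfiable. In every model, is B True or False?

False

Suppose B = true.
From the singleton clause (D), D = true.
From the singleton clause (G), G = true.
But (NOT G) is also a unit clause — contradiction.
So every satisfying assignment has B = False.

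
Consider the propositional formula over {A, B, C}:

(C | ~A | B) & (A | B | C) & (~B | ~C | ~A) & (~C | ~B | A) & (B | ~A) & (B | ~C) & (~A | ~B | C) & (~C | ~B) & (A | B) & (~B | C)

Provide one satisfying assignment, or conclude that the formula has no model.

UNSATISFIABLE

Suppose B = 1.
Unit clause (~C) forces C = 0.
But (C) is also a unit clause — contradiction.
Undo B and try B = 0.
Unit clause (~A) forces A = 0.
But (A) is also a unit clause — contradiction.
Both values of B lead to a conflict.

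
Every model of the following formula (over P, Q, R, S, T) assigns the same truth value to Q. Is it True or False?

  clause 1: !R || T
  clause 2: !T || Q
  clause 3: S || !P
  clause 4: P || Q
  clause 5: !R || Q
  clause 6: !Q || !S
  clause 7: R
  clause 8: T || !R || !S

Suppose Q = false.
From the singleton clause (!T), T = false.
From the singleton clause (!R), R = false.
That conflicts with the unit clause (R).
So every satisfying assignment has Q = True.

True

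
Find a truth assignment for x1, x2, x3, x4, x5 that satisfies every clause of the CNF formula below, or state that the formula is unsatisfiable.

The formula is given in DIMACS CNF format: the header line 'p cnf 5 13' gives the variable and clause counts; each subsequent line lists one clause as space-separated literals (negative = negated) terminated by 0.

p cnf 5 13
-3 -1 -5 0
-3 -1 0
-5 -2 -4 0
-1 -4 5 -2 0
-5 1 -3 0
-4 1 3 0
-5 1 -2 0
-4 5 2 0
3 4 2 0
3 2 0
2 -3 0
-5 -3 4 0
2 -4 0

Branch on x3: set x3 = True.
From the singleton clause (¬x1), x1 = False.
From the singleton clause (¬x5), x5 = False.
From the singleton clause (x2), x2 = True.
Every clause is now satisfied; x4 is unconstrained.

x1 ↦ False,  x2 ↦ True,  x3 ↦ True,  x4 ↦ True,  x5 ↦ False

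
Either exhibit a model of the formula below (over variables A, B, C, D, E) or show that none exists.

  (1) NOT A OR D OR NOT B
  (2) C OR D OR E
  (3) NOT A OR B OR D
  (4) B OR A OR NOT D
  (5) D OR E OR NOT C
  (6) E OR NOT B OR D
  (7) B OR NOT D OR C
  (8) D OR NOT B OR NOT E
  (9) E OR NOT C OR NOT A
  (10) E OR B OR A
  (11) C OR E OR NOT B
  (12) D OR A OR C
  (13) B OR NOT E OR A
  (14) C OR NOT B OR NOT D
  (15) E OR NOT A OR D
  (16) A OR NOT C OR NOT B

Branch on A: set A = true.
Branch on D: set D = true.
Branch on B: set B = true.
Unit clause (C) forces C = true.
Unit clause (E) forces E = true.
All clauses are satisfied.

A: true,  B: true,  C: true,  D: true,  E: true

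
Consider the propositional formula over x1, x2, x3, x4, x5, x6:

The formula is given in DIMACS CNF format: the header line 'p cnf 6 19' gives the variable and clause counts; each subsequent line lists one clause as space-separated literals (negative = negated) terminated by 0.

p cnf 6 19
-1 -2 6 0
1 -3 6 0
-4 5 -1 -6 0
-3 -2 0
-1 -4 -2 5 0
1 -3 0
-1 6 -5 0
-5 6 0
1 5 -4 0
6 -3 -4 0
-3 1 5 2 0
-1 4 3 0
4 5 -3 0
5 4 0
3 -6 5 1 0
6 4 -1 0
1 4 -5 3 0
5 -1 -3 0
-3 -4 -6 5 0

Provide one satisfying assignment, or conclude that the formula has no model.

Case x3 = True:
From the singleton clause (¬x2), x2 = False.
From the singleton clause (x1), x1 = True.
From the singleton clause (x5), x5 = True.
From the singleton clause (x6), x6 = True.
Every clause is now satisfied; x4 is unconstrained.

x1: True, x2: False, x3: True, x4: False, x5: True, x6: True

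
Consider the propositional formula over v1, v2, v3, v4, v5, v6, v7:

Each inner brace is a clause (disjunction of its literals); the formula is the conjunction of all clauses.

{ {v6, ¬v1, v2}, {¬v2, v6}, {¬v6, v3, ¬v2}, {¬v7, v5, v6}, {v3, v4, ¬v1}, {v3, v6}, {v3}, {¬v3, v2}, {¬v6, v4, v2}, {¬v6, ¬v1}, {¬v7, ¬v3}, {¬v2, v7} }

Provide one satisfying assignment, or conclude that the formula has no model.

UNSATISFIABLE

Unit clause (v3) forces v3 = True.
Unit clause (v2) forces v2 = True.
Unit clause (v6) forces v6 = True.
Unit clause (¬v1) forces v1 = False.
Unit clause (¬v7) forces v7 = False.
Now (v7) is unsatisfied and unit — conflict.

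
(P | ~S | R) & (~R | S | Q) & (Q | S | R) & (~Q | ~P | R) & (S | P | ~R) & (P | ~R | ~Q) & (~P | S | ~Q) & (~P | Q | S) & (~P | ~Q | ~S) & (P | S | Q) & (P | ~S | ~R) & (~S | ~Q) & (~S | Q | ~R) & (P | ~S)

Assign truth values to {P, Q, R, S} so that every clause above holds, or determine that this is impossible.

Case S = 0:
Case R = 0:
From the singleton clause (Q), Q = 1.
From the singleton clause (~P), P = 0.
This assignment satisfies each clause.

P=0,  Q=1,  R=0,  S=0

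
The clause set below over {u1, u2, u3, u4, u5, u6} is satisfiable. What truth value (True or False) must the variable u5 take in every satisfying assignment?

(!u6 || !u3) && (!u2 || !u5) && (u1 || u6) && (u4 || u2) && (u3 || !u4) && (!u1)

Suppose u5 = true.
The clause (!u2) is unit, so u2 = false.
The clause (u4) is unit, so u4 = true.
The clause (u3) is unit, so u3 = true.
The clause (!u6) is unit, so u6 = false.
The clause (u1) is unit, so u1 = true.
But (!u1) is also a unit clause — contradiction.
So every satisfying assignment has u5 = False.

False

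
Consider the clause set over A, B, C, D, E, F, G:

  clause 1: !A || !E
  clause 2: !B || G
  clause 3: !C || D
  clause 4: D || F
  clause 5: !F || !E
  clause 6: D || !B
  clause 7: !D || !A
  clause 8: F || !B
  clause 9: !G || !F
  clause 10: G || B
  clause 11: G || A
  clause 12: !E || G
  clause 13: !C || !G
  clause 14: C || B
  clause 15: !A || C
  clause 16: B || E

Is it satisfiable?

No

Case A = false:
The clause (G) is unit, so G = true.
The clause (!F) is unit, so F = false.
The clause (D) is unit, so D = true.
The clause (!B) is unit, so B = false.
The clause (!C) is unit, so C = false.
But (C) is also a unit clause — contradiction.
So A must be the other value — set A = true.
The clause (!E) is unit, so E = false.
The clause (!D) is unit, so D = false.
The clause (!C) is unit, so C = false.
But (C) is also a unit clause — contradiction.
Neither A = true nor A = false works.
No assignment satisfies every clause.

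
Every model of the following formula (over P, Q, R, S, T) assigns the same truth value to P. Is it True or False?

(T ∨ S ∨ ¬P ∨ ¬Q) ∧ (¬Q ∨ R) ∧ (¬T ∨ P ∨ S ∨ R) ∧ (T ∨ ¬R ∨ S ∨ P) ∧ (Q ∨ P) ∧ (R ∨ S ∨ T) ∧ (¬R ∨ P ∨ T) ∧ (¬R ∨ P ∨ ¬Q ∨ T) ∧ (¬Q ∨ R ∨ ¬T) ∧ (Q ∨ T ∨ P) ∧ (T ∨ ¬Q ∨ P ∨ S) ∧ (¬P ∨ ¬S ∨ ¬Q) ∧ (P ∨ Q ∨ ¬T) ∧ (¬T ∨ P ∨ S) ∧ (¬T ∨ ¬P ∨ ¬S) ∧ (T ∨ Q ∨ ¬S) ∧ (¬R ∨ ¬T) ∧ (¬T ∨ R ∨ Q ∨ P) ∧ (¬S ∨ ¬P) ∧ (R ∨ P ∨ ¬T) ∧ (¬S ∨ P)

True

Suppose P = False.
From the singleton clause (Q), Q = True.
From the singleton clause (R), R = True.
From the singleton clause (T), T = True.
That conflicts with the unit clause (¬T).
So every satisfying assignment has P = True.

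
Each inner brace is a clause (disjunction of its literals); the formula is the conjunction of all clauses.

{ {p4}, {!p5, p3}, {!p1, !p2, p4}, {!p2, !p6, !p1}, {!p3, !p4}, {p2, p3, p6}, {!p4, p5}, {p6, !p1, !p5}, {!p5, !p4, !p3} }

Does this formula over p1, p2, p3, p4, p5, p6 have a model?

The clause (p4) is unit, so p4 = true.
The clause (!p3) is unit, so p3 = false.
The clause (!p5) is unit, so p5 = false.
But (p5) is also a unit clause — contradiction.
No assignment satisfies every clause.

Unsatisfiable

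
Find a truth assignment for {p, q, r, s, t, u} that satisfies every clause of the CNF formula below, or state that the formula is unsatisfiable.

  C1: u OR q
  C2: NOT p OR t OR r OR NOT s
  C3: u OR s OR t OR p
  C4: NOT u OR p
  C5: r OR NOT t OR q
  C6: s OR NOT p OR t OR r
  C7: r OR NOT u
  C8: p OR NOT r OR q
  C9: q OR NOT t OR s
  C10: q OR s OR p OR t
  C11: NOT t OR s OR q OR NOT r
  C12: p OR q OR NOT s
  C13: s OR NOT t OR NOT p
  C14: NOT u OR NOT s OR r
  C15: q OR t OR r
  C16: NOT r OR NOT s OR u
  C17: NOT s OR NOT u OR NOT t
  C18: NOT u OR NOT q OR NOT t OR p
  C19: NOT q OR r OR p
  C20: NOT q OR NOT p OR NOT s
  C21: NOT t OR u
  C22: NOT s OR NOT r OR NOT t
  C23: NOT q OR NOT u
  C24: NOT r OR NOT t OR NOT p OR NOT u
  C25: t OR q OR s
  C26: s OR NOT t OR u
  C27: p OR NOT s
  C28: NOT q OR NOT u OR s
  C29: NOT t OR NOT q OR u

p=true, q=false, r=true, s=true, t=false, u=true

Branch on u: set u = true.
(p) alone gives p = true.
(r) alone gives r = true.
(NOT q) alone gives q = false.
(NOT t) alone gives t = false.
(s) alone gives s = true.
This assignment satisfies each clause.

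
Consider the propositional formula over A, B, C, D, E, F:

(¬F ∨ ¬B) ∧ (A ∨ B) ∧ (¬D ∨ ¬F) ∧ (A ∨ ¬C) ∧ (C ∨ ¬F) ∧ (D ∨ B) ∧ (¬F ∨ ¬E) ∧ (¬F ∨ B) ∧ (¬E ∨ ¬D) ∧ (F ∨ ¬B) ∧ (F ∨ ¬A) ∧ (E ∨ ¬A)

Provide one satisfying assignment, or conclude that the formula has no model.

Branch on F: set F = False.
(¬B) alone gives B = False.
(A) alone gives A = True.
That conflicts with the unit clause (¬A).
Undo F and try F = True.
(¬B) alone gives B = False.
That conflicts with the unit clause (B).
Neither F = True nor F = False works.

UNSATISFIABLE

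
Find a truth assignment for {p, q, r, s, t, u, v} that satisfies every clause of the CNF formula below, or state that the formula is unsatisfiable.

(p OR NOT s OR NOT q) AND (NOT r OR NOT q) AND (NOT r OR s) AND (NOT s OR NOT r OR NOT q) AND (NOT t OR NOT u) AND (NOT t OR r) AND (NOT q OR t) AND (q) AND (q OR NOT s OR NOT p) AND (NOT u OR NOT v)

UNSATISFIABLE

From the singleton clause (q), q = true.
From the singleton clause (NOT r), r = false.
From the singleton clause (NOT t), t = false.
But (t) is also a unit clause — contradiction.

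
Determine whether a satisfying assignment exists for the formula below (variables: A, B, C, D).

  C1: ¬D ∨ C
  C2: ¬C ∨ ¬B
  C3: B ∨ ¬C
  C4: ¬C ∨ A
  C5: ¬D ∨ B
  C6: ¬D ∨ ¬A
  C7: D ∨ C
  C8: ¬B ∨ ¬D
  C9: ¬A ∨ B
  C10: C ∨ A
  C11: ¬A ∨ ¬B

No

Try D = False.
From the singleton clause (C), C = True.
From the singleton clause (¬B), B = False.
Now (B) is unsatisfied and unit — conflict.
So D must be the other value — set D = True.
From the singleton clause (C), C = True.
From the singleton clause (¬B), B = False.
Now (B) is unsatisfied and unit — conflict.
Both values of D lead to a conflict.
No assignment satisfies every clause.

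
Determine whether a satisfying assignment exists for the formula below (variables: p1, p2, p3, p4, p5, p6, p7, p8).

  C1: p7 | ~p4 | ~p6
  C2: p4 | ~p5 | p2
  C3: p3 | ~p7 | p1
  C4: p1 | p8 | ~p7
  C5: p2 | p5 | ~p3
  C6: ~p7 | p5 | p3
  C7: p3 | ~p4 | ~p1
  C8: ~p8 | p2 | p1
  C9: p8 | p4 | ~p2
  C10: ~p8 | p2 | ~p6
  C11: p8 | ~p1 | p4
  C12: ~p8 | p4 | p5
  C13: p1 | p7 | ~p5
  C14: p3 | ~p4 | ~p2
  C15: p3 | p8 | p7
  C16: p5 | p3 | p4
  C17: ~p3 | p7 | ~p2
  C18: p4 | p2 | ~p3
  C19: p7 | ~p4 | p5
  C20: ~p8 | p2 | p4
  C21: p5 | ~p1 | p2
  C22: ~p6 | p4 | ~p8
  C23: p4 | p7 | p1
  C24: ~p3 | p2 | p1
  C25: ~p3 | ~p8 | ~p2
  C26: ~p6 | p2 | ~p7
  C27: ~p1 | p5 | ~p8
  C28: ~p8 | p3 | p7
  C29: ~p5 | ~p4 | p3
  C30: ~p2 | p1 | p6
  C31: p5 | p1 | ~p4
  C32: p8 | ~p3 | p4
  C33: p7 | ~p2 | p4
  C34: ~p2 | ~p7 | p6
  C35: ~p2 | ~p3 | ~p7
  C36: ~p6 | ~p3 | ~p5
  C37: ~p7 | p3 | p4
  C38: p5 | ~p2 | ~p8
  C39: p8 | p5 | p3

Branch on p7: set p7 = 0.
Branch on p4: set p4 = 1.
Unit clause (~p6) forces p6 = 0.
Unit clause (p5) forces p5 = 1.
Unit clause (p1) forces p1 = 1.
Unit clause (p3) forces p3 = 1.
Unit clause (~p2) forces p2 = 0.
No clause remains; p8 is free.
A satisfying assignment: p1 ↦ 1; p2 ↦ 0; p3 ↦ 1; p4 ↦ 1; p5 ↦ 1; p6 ↦ 0; p7 ↦ 0; p8 ↦ 1.

Yes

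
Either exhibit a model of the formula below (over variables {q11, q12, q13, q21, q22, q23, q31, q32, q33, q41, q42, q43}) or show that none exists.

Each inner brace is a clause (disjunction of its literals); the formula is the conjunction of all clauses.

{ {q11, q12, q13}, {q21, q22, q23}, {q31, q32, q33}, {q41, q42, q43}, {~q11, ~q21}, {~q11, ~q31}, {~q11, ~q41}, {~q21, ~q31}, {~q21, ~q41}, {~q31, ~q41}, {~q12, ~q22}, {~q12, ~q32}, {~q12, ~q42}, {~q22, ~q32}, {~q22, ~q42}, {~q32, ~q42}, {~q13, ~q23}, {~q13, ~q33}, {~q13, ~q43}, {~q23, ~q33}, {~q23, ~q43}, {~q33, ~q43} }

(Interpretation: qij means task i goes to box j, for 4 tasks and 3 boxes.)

Suppose q11 = 0.
Suppose q12 = 1.
(~q22) alone gives q22 = 0.
(~q32) alone gives q32 = 0.
(~q42) alone gives q42 = 0.
Suppose q21 = 1.
(~q31) alone gives q31 = 0.
(q33) alone gives q33 = 1.
(~q41) alone gives q41 = 0.
(q43) alone gives q43 = 1.
Now (~q43) is unsatisfied and unit — conflict.
Undo q21 and try q21 = 0.
(q23) alone gives q23 = 1.
(~q13) alone gives q13 = 0.
(~q33) alone gives q33 = 0.
(q31) alone gives q31 = 1.
(~q41) alone gives q41 = 0.
(q43) alone gives q43 = 1.
Now (~q43) is unsatisfied and unit — conflict.
Both values of q21 lead to a conflict.
Undo q12 and try q12 = 0.
(q13) alone gives q13 = 1.
(~q23) alone gives q23 = 0.
(~q33) alone gives q33 = 0.
(~q43) alone gives q43 = 0.
Suppose q21 = 1.
(~q31) alone gives q31 = 0.
(q32) alone gives q32 = 1.
(~q41) alone gives q41 = 0.
(q42) alone gives q42 = 1.
Now (~q42) is unsatisfied and unit — conflict.
Undo q21 and try q21 = 0.
(q22) alone gives q22 = 1.
(~q32) alone gives q32 = 0.
(q31) alone gives q31 = 1.
(~q41) alone gives q41 = 0.
(q42) alone gives q42 = 1.
Now (~q42) is unsatisfied and unit — conflict.
Both values of q21 lead to a conflict.
Both values of q12 lead to a conflict.
Undo q11 and try q11 = 1.
(~q21) alone gives q21 = 0.
(~q31) alone gives q31 = 0.
(~q41) alone gives q41 = 0.
Suppose q22 = 1.
(~q12) alone gives q12 = 0.
(~q32) alone gives q32 = 0.
(q33) alone gives q33 = 1.
(~q42) alone gives q42 = 0.
(q43) alone gives q43 = 1.
Now (~q43) is unsatisfied and unit — conflict.
Undo q22 and try q22 = 0.
(q23) alone gives q23 = 1.
(~q13) alone gives q13 = 0.
(~q33) alone gives q33 = 0.
(q32) alone gives q32 = 1.
(~q12) alone gives q12 = 0.
(~q42) alone gives q42 = 0.
(q43) alone gives q43 = 1.
Now (~q43) is unsatisfied and unit — conflict.
Both values of q22 lead to a conflict.
Both values of q11 lead to a conflict.

UNSATISFIABLE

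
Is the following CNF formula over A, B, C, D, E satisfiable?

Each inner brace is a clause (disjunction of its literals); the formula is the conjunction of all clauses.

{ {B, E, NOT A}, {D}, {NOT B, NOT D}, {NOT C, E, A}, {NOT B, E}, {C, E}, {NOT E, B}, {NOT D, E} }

From the singleton clause (D), D = true.
From the singleton clause (NOT B), B = false.
From the singleton clause (NOT E), E = false.
But (E) is also a unit clause — contradiction.
No assignment satisfies every clause.

Unsatisfiable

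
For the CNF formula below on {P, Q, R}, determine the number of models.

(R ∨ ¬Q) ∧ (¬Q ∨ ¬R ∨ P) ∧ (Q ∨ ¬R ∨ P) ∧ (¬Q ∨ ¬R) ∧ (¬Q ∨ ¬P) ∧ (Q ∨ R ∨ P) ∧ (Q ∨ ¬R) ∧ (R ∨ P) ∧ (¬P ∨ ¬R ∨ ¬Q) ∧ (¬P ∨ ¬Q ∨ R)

1

There are 2^3 = 8 truth assignments over (P, Q, R).
Check each against the 10 clauses (columns in the order P, Q, R):
  F F F  ✗ fails (Q ∨ R ∨ P)
  F F T  ✗ fails (Q ∨ ¬R ∨ P)
  F T F  ✗ fails (R ∨ ¬Q)
  F T T  ✗ fails (¬Q ∨ ¬R ∨ P)
  T F F  ✓ satisfies all
  T F T  ✗ fails (Q ∨ ¬R)
  T T F  ✗ fails (R ∨ ¬Q)
  T T T  ✗ fails (¬Q ∨ ¬R)
1 of the 8 rows is a model.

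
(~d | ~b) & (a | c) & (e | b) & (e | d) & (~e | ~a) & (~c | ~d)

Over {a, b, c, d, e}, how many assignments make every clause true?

2

There are 2^5 = 32 truth assignments over (a, b, c, d, e).
Split on d. With d = 1, the clauses containing d are satisfied and ~d drops from the rest; 0 of the 2^4 = 16 assignments to the other variables satisfy what remains.
With d = 0, by the same count on the reduced clause set, 2 assignments work.
Total: 0 + 2 = 2.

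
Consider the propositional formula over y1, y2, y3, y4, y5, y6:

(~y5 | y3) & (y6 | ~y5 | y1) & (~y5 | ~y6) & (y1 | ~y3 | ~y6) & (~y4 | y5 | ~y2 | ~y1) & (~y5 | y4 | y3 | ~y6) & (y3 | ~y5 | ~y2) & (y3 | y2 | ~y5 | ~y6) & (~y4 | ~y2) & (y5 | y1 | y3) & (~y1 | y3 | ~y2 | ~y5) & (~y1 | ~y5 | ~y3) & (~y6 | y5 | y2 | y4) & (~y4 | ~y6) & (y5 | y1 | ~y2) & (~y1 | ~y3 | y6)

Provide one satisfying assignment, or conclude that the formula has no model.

Branch on y5: set y5 = 0.
Branch on y4: set y4 = 1.
The clause (~y2) is unit, so y2 = 0.
The clause (~y6) is unit, so y6 = 0.
Branch on y1: set y1 = 1.
The clause (~y3) is unit, so y3 = 0.
Every clause now holds.

y1=1; y2=0; y3=0; y4=1; y5=0; y6=0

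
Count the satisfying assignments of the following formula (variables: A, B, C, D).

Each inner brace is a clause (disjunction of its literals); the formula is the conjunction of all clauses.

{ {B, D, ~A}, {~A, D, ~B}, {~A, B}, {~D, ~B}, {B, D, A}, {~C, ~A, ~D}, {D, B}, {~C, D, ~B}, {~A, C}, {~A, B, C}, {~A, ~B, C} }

There are 2^4 = 16 truth assignments over (A, B, C, D).
Check each against the 11 clauses (columns in the order A, B, C, D):
  F F F F  ✗ fails (B | D | A)
  F F F T  ✓ satisfies all
  F F T F  ✗ fails (B | D | A)
  F F T T  ✓ satisfies all
  F T F F  ✓ satisfies all
  F T F T  ✗ fails (~D | ~B)
  F T T F  ✗ fails (~C | D | ~B)
  F T T T  ✗ fails (~D | ~B)
  T F F F  ✗ fails (B | D | ~A)
  T F F T  ✗ fails (~A | B)
  T F T F  ✗ fails (B | D | ~A)
  T F T T  ✗ fails (~A | B)
  T T F F  ✗ fails (~A | D | ~B)
  T T F T  ✗ fails (~D | ~B)
  T T T F  ✗ fails (~A | D | ~B)
  T T T T  ✗ fails (~D | ~B)
3 of the 16 rows are models.

3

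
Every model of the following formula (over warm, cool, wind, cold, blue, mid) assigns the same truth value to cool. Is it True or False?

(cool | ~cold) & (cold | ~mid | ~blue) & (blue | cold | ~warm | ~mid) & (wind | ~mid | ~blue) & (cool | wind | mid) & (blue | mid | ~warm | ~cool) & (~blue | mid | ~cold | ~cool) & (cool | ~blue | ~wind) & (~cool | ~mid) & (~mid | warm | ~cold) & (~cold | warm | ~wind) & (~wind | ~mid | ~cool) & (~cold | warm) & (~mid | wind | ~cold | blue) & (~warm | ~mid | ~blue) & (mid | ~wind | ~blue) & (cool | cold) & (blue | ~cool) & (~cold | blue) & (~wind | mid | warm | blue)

Suppose cool = 0.
Unit clause (~cold) forces cold = 0.
Now (cold) is unsatisfied and unit — conflict.
So every satisfying assignment has cool = True.

True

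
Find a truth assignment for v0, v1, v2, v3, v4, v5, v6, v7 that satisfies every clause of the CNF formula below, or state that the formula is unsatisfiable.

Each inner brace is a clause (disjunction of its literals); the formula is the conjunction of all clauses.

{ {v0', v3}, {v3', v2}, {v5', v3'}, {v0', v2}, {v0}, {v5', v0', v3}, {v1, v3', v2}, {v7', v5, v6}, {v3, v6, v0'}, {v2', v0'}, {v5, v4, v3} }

UNSATISFIABLE

The clause (v0) is unit, so v0 = 1.
The clause (v3) is unit, so v3 = 1.
The clause (v2) is unit, so v2 = 1.
But (v2') is also a unit clause — contradiction.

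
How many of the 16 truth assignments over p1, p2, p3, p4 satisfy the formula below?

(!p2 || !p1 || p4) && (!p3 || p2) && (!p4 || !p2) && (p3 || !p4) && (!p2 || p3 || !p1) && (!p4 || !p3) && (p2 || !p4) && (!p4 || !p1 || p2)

There are 2^4 = 16 truth assignments over (p1, p2, p3, p4).
Check each against the 8 clauses (columns in the order p1, p2, p3, p4):
  F F F F  ✓ satisfies all
  F F F T  ✗ fails (p3 || !p4)
  F F T F  ✗ fails (!p3 || p2)
  F F T T  ✗ fails (!p3 || p2)
  F T F F  ✓ satisfies all
  F T F T  ✗ fails (!p4 || !p2)
  F T T F  ✓ satisfies all
  F T T T  ✗ fails (!p4 || !p2)
  T F F F  ✓ satisfies all
  T F F T  ✗ fails (p3 || !p4)
  T F T F  ✗ fails (!p3 || p2)
  T F T T  ✗ fails (!p3 || p2)
  T T F F  ✗ fails (!p2 || !p1 || p4)
  T T F T  ✗ fails (!p4 || !p2)
  T T T F  ✗ fails (!p2 || !p1 || p4)
  T T T T  ✗ fails (!p4 || !p2)
4 of the 16 rows are models.

4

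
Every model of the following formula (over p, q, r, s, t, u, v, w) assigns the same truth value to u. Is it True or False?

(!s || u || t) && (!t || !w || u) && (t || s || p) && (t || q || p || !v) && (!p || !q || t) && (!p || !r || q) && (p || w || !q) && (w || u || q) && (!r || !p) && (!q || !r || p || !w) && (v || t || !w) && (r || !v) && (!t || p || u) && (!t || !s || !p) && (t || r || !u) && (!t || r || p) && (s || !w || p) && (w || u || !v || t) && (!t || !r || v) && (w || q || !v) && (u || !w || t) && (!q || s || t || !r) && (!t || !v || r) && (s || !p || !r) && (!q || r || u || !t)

Suppose u = false.
Branch on s: set s = false.
Branch on t: set t = false.
(p) alone gives p = true.
(!q) alone gives q = false.
(!r) alone gives r = false.
(w) alone gives w = true.
Now (!w) is unsatisfied and unit — conflict.
So t must be the other value — set t = true.
(!w) alone gives w = false.
(q) alone gives q = true.
(p) alone gives p = true.
(!r) alone gives r = false.
Now (r) is unsatisfied and unit — conflict.
Neither t = true nor t = false works.
So s must be the other value — set s = true.
(t) alone gives t = true.
(!w) alone gives w = false.
(q) alone gives q = true.
(p) alone gives p = true.
Now (!p) is unsatisfied and unit — conflict.
Neither s = true nor s = false works.
So every satisfying assignment has u = True.

True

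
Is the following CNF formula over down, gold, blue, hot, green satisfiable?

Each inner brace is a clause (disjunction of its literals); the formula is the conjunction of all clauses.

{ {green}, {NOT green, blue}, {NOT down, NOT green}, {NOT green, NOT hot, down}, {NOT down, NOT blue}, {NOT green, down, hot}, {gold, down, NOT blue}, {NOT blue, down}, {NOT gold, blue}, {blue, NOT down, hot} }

Unit clause (green) forces green = true.
Unit clause (blue) forces blue = true.
Unit clause (NOT down) forces down = false.
That conflicts with the unit clause (down).
No assignment satisfies every clause.

No, unsatisfiable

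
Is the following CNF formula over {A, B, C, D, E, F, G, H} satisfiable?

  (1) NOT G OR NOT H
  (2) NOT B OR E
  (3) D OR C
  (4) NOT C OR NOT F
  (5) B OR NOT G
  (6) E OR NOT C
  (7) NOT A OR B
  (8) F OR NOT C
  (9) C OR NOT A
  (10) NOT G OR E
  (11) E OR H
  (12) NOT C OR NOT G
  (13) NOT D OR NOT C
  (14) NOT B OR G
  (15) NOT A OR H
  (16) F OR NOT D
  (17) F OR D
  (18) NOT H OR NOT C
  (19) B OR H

Try G = false.
Unit clause (NOT B) forces B = false.
Unit clause (NOT A) forces A = false.
Unit clause (H) forces H = true.
Unit clause (NOT C) forces C = false.
Unit clause (D) forces D = true.
Unit clause (F) forces F = true.
Every clause is now satisfied; E is unconstrained.
A satisfying assignment: A ↦ false; B ↦ false; C ↦ false; D ↦ true; E ↦ true; F ↦ true; G ↦ false; H ↦ true.

Satisfiable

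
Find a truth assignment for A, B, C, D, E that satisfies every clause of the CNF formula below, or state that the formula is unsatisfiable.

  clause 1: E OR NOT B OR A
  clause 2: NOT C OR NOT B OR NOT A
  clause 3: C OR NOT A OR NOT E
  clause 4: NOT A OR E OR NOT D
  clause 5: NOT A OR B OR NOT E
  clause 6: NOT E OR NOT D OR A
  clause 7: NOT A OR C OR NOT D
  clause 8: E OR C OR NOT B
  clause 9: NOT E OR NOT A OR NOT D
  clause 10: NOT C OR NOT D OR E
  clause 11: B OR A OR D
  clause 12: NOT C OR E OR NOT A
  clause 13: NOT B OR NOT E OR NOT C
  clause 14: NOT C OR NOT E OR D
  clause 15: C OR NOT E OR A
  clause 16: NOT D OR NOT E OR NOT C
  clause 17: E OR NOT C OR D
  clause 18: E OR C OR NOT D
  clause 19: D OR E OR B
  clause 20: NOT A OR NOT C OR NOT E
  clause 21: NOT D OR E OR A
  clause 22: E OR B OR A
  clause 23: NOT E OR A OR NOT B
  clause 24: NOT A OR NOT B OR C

UNSATISFIABLE

Branch on E: set E = true.
Branch on C: set C = true.
The clause (NOT B) is unit, so B = false.
The clause (NOT A) is unit, so A = false.
The clause (NOT D) is unit, so D = false.
That conflicts with the unit clause (D).
Undo C and try C = false.
The clause (NOT A) is unit, so A = false.
That conflicts with the unit clause (A).
Both values of C lead to a conflict.
Undo E and try E = false.
Branch on B: set B = false.
The clause (D) is unit, so D = true.
The clause (NOT A) is unit, so A = false.
That conflicts with the unit clause (A).
Undo B and try B = true.
The clause (A) is unit, so A = true.
The clause (NOT C) is unit, so C = false.
That conflicts with the unit clause (C).
Both values of B lead to a conflict.
Both values of E lead to a conflict.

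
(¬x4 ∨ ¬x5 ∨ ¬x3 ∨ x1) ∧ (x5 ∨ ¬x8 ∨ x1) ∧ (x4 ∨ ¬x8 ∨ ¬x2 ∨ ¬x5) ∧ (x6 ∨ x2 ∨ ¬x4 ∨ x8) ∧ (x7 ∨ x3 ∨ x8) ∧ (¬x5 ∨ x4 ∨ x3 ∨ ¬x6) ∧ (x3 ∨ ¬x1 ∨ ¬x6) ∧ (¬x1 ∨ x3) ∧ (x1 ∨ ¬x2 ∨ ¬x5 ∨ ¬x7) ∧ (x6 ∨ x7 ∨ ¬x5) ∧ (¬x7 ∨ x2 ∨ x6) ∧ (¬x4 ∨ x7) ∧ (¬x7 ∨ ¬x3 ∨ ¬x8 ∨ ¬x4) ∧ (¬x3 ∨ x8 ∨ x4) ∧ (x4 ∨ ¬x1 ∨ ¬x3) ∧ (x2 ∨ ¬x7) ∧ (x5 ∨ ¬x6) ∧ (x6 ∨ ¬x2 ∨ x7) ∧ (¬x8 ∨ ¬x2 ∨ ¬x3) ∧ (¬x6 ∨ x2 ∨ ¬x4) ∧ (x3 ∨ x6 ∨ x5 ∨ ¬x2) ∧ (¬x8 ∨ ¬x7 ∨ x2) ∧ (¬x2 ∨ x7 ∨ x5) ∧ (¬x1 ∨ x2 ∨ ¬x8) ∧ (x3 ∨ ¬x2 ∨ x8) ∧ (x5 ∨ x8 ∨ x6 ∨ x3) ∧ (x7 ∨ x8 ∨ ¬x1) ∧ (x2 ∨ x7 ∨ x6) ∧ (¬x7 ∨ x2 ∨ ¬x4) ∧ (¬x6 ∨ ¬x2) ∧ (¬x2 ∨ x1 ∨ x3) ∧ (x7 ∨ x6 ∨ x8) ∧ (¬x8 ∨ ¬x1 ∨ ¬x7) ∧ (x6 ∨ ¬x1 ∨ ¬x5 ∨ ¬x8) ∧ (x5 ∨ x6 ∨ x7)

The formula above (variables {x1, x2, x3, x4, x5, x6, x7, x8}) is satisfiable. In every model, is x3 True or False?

True

Suppose x3 = False.
The clause (¬x1) is unit, so x1 = False.
The clause (¬x2) is unit, so x2 = False.
The clause (¬x7) is unit, so x7 = False.
The clause (x8) is unit, so x8 = True.
The clause (x5) is unit, so x5 = True.
The clause (x6) is unit, so x6 = True.
The clause (x4) is unit, so x4 = True.
But (¬x4) is also a unit clause — contradiction.
So every satisfying assignment has x3 = True.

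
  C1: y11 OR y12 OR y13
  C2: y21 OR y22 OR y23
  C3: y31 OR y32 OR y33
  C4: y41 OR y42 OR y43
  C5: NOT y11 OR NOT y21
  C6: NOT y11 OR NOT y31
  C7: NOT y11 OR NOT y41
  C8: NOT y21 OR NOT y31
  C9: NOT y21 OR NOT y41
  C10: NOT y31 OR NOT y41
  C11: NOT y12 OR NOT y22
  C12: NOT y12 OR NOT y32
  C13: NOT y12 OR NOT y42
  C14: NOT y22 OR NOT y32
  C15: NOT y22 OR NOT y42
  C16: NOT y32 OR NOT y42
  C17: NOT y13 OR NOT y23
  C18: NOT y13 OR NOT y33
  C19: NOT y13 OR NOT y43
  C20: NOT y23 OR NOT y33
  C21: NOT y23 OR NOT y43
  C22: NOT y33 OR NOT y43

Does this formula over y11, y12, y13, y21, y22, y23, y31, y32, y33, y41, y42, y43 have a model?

Suppose y11 = false.
Suppose y12 = true.
Unit clause (NOT y22) forces y22 = false.
Unit clause (NOT y32) forces y32 = false.
Unit clause (NOT y42) forces y42 = false.
Suppose y21 = true.
Unit clause (NOT y31) forces y31 = false.
Unit clause (y33) forces y33 = true.
Unit clause (NOT y41) forces y41 = false.
Unit clause (y43) forces y43 = true.
That conflicts with the unit clause (NOT y43).
Backtrack on y21: now try y21 = false.
Unit clause (y23) forces y23 = true.
Unit clause (NOT y13) forces y13 = false.
Unit clause (NOT y33) forces y33 = false.
Unit clause (y31) forces y31 = true.
Unit clause (NOT y41) forces y41 = false.
Unit clause (y43) forces y43 = true.
That conflicts with the unit clause (NOT y43).
Neither y21 = true nor y21 = false works.
Backtrack on y12: now try y12 = false.
Unit clause (y13) forces y13 = true.
Unit clause (NOT y23) forces y23 = false.
Unit clause (NOT y33) forces y33 = false.
Unit clause (NOT y43) forces y43 = false.
Suppose y21 = true.
Unit clause (NOT y31) forces y31 = false.
Unit clause (y32) forces y32 = true.
Unit clause (NOT y41) forces y41 = false.
Unit clause (y42) forces y42 = true.
That conflicts with the unit clause (NOT y42).
Backtrack on y21: now try y21 = false.
Unit clause (y22) forces y22 = true.
Unit clause (NOT y32) forces y32 = false.
Unit clause (y31) forces y31 = true.
Unit clause (NOT y41) forces y41 = false.
Unit clause (y42) forces y42 = true.
That conflicts with the unit clause (NOT y42).
Neither y21 = true nor y21 = false works.
Neither y12 = true nor y12 = false works.
Backtrack on y11: now try y11 = true.
Unit clause (NOT y21) forces y21 = false.
Unit clause (NOT y31) forces y31 = false.
Unit clause (NOT y41) forces y41 = false.
Suppose y22 = true.
Unit clause (NOT y12) forces y12 = false.
Unit clause (NOT y32) forces y32 = false.
Unit clause (y33) forces y33 = true.
Unit clause (NOT y42) forces y42 = false.
Unit clause (y43) forces y43 = true.
That conflicts with the unit clause (NOT y43).
Backtrack on y22: now try y22 = false.
Unit clause (y23) forces y23 = true.
Unit clause (NOT y13) forces y13 = false.
Unit clause (NOT y33) forces y33 = false.
Unit clause (y32) forces y32 = true.
Unit clause (NOT y12) forces y12 = false.
Unit clause (NOT y42) forces y42 = false.
Unit clause (y43) forces y43 = true.
That conflicts with the unit clause (NOT y43).
Neither y22 = true nor y22 = false works.
Neither y11 = true nor y11 = false works.
No assignment satisfies every clause.

Unsatisfiable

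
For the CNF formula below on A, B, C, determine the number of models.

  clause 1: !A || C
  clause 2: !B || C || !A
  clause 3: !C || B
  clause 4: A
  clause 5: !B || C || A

There are 2^3 = 8 truth assignments over (A, B, C).
Split on B. With B = true, the clauses containing B are satisfied and !B drops from the rest; 1 of the 2^2 = 4 assignments to the other variables satisfy what remains.
With B = false, by the same count on the reduced clause set, 0 assignments work.
(One model: A=T, B=T, C=T.)
Total: 1 + 0 = 1.

1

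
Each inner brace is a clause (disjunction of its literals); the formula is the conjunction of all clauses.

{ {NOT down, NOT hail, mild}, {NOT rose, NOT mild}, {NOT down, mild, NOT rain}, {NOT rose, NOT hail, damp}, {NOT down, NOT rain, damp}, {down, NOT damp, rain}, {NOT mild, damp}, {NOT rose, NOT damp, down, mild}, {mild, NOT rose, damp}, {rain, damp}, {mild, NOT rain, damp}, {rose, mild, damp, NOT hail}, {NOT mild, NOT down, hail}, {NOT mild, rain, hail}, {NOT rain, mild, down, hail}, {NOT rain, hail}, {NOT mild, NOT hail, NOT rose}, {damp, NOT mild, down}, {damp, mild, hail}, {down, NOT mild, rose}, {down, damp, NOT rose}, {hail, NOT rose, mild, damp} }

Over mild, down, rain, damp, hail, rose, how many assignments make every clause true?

There are 2^6 = 64 truth assignments over (mild, down, rain, damp, hail, rose).
Split on hail. With hail = true, the clauses containing hail are satisfied and NOT hail drops from the rest; 3 of the 2^5 = 32 assignments to the other variables satisfy what remains.
With hail = false, by the same count on the reduced clause set, 2 assignments work.
(One model: mild=F, down=F, rain=T, damp=T, hail=T, rose=F.)
Total: 3 + 2 = 5.

5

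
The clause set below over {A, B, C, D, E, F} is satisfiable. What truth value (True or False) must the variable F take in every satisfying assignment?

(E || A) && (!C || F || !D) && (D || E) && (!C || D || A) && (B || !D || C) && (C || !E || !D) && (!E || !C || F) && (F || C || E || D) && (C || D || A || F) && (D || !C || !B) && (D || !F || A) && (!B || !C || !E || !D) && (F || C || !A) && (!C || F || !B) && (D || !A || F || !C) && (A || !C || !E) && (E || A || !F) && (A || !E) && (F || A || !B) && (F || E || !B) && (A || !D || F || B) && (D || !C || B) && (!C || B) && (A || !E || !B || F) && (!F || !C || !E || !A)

Suppose F = false.
Case E = true:
From the singleton clause (!C), C = false.
From the singleton clause (!D), D = false.
From the singleton clause (A), A = true.
That conflicts with the unit clause (!A).
So E must be the other value — set E = false.
From the singleton clause (A), A = true.
From the singleton clause (D), D = true.
From the singleton clause (!C), C = false.
That conflicts with the unit clause (C).
Both values of E lead to a conflict.
So every satisfying assignment has F = True.

True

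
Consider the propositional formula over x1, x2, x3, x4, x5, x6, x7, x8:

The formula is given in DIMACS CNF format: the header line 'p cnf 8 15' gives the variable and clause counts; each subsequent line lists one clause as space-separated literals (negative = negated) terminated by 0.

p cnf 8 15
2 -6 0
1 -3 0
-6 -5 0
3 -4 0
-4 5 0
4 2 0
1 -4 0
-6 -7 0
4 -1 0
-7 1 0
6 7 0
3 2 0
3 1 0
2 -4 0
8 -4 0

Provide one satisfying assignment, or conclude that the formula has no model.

Suppose x2 = True.
Suppose x1 = True.
The clause (x4) is unit, so x4 = True.
The clause (x3) is unit, so x3 = True.
The clause (x5) is unit, so x5 = True.
The clause (¬x6) is unit, so x6 = False.
The clause (x7) is unit, so x7 = True.
The clause (x8) is unit, so x8 = True.
All clauses are satisfied.

x1 ↦ True,  x2 ↦ True,  x3 ↦ True,  x4 ↦ True,  x5 ↦ True,  x6 ↦ False,  x7 ↦ True,  x8 ↦ True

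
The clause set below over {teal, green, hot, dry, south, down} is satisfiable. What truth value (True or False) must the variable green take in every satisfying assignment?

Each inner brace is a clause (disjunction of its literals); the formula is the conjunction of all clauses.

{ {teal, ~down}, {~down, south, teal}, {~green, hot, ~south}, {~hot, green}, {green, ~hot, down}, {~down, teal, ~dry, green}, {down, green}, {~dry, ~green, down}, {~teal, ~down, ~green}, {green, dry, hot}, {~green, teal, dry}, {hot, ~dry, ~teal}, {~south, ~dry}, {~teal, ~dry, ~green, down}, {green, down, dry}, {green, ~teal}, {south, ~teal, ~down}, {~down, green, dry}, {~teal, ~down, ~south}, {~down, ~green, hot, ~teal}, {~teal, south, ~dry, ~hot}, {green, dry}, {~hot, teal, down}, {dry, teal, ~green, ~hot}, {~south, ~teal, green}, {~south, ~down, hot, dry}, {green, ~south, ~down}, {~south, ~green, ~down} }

Suppose green = 0.
Unit clause (~hot) forces hot = 0.
Unit clause (down) forces down = 1.
Unit clause (teal) forces teal = 1.
That conflicts with the unit clause (~teal).
So every satisfying assignment has green = True.

True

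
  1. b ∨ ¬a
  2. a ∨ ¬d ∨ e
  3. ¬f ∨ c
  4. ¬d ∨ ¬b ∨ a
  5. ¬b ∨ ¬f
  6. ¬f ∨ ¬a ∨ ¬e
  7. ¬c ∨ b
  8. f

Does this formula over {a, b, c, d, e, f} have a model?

No

Unit clause (f) forces f = True.
Unit clause (c) forces c = True.
Unit clause (¬b) forces b = False.
That conflicts with the unit clause (b).
No assignment satisfies every clause.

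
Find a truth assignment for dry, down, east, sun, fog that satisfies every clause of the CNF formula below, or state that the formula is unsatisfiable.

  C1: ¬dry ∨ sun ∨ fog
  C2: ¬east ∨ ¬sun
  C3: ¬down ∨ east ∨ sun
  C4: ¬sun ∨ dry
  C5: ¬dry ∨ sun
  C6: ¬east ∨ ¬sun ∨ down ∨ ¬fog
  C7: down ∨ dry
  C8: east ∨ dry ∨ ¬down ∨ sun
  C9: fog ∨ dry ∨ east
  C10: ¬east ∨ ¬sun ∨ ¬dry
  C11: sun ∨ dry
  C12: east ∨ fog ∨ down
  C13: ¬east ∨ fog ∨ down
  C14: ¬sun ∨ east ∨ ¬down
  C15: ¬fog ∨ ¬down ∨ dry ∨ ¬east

dry ↦ True, down ↦ False, east ↦ False, sun ↦ True, fog ↦ True

Case east = False:
Case down = False:
The clause (dry) is unit, so dry = True.
The clause (sun) is unit, so sun = True.
The clause (fog) is unit, so fog = True.
All clauses are satisfied.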